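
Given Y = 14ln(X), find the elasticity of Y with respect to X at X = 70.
Elasticity = 1/ln(70) ≈ 0.2354

Elasticity = (dY/dX) · (X/Y)

dY/dX = 14/X
At X = 70: dY/dX = 1/5, Y = 14·ln(70)

Elasticity = (1/5) · (70 / (14·ln(70))) = 1/ln(70) ≈ 0.2354

Interpretation: for a small percentage change in X, the percentage change in Y is approximately 0.24 times as large.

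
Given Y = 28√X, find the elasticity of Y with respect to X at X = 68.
Elasticity = 1/2

Elasticity = (dY/dX) · (X/Y)

dY/dX = 14/√X
At X = 68: dY/dX = 7·√17/17, Y = 56·√17

Elasticity = (7·√17/17) · (68 / (56·√17)) = 1/2

Interpretation: for a small percentage change in X, the percentage change in Y is approximately 0.50 times as large.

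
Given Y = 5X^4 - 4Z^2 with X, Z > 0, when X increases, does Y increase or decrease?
Y increases

Taking the partial derivative:
∂Y/∂X = 20X^3

∂Y/∂X = 20X^3 > 0 (assuming positive values)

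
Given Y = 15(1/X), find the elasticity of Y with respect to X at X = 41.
Elasticity = -1

Elasticity = (dY/dX) · (X/Y)

dY/dX = -15/X²
At X = 41: dY/dX = -15/1681, Y = 15/41

Elasticity = (-15/1681) · (41 / (15/41)) = -1

Interpretation: for a small percentage change in X, the percentage change in Y is approximately -1.00 times as large.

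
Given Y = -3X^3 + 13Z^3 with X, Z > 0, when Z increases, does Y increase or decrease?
Y increases

Taking the partial derivative:
∂Y/∂Z = 39Z^2

∂Y/∂Z = 39Z^2 > 0 (assuming positive values)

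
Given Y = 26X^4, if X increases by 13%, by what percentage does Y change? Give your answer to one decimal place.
63.0%

For Y = 26X^4:
If X → X(1 + 0.13)
Then Y → Y · (1 + 0.13)^4
     ≈ Y · 1.6305

Percentage change = ((1 + 0.13)^4 − 1) × 100% ≈ 63.0%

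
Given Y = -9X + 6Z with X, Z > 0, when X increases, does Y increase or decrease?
Y decreases

Taking the partial derivative:
∂Y/∂X = -9

∂Y/∂X = -9 < 0 (assuming positive values)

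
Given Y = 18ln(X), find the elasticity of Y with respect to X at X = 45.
Elasticity = 1/ln(45) ≈ 0.2627

Elasticity = (dY/dX) · (X/Y)

dY/dX = 18/X
At X = 45: dY/dX = 2/5, Y = 18·ln(45)

Elasticity = (2/5) · (45 / (18·ln(45))) = 1/ln(45) ≈ 0.2627

Interpretation: for a small percentage change in X, the percentage change in Y is approximately 0.26 times as large.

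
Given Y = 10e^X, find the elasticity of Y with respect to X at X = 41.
Elasticity = 41

Elasticity = (dY/dX) · (X/Y)

dY/dX = 10·e^X
At X = 41: dY/dX = 10·e^41, Y = 10·e^41

Elasticity = (10·e^41) · (41 / (10·e^41)) = 41

Interpretation: for a small percentage change in X, the percentage change in Y is approximately 41.00 times as large.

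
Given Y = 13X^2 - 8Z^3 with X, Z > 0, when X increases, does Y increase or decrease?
Y increases

Taking the partial derivative:
∂Y/∂X = 26X

∂Y/∂X = 26X > 0 (assuming positive values)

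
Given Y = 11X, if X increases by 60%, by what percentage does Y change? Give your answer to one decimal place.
60.0%

For Y = 11X:
If X → X(1 + 0.6)
Then Y → Y · (1 + 0.6)^1
     = Y · 1.6000

Percentage change = ((1 + 0.6)^1 − 1) × 100% = 60.0%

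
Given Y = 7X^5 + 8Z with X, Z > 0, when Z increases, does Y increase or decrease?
Y increases

Taking the partial derivative:
∂Y/∂Z = 8

∂Y/∂Z = 8 > 0 (assuming positive values)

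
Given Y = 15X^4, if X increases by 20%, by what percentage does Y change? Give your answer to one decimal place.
107.4%

For Y = 15X^4:
If X → X(1 + 0.2)
Then Y → Y · (1 + 0.2)^4
     = Y · 2.0736

Percentage change = ((1 + 0.2)^4 − 1) × 100% ≈ 107.4%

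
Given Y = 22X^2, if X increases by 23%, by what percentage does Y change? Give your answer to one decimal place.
51.3%

For Y = 22X^2:
If X → X(1 + 0.23)
Then Y → Y · (1 + 0.23)^2
     = Y · 1.5129

Percentage change = ((1 + 0.23)^2 − 1) × 100% ≈ 51.3%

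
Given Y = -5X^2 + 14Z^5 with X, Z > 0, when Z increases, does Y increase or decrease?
Y increases

Taking the partial derivative:
∂Y/∂Z = 70Z^4

∂Y/∂Z = 70Z^4 > 0 (assuming positive values)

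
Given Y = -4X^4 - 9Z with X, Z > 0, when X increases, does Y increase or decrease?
Y decreases

Taking the partial derivative:
∂Y/∂X = -16X^3

∂Y/∂X = -16X^3 < 0 (assuming positive values)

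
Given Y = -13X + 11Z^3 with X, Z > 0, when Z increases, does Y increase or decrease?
Y increases

Taking the partial derivative:
∂Y/∂Z = 33Z^2

∂Y/∂Z = 33Z^2 > 0 (assuming positive values)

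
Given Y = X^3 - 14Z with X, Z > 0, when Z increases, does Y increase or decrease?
Y decreases

Taking the partial derivative:
∂Y/∂Z = -14

∂Y/∂Z = -14 < 0 (assuming positive values)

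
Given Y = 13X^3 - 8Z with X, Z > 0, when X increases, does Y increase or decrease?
Y increases

Taking the partial derivative:
∂Y/∂X = 39X^2

∂Y/∂X = 39X^2 > 0 (assuming positive values)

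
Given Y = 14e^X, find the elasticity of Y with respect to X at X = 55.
Elasticity = 55

Elasticity = (dY/dX) · (X/Y)

dY/dX = 14·e^X
At X = 55: dY/dX = 14·e^55, Y = 14·e^55

Elasticity = (14·e^55) · (55 / (14·e^55)) = 55

Interpretation: for a small percentage change in X, the percentage change in Y is approximately 55.00 times as large.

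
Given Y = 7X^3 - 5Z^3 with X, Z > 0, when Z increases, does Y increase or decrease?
Y decreases

Taking the partial derivative:
∂Y/∂Z = -15Z^2

∂Y/∂Z = -15Z^2 < 0 (assuming positive values)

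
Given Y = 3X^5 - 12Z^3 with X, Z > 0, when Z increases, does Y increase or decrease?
Y decreases

Taking the partial derivative:
∂Y/∂Z = -36Z^2

∂Y/∂Z = -36Z^2 < 0 (assuming positive values)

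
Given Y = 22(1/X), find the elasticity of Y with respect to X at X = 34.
Elasticity = -1

Elasticity = (dY/dX) · (X/Y)

dY/dX = -22/X²
At X = 34: dY/dX = -11/578, Y = 11/17

Elasticity = (-11/578) · (34 / (11/17)) = -1

Interpretation: for a small percentage change in X, the percentage change in Y is approximately -1.00 times as large.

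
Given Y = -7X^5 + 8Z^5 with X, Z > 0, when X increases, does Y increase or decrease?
Y decreases

Taking the partial derivative:
∂Y/∂X = -35X^4

∂Y/∂X = -35X^4 < 0 (assuming positive values)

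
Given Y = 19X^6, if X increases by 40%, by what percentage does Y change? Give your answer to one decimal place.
653.0%

For Y = 19X^6:
If X → X(1 + 0.4)
Then Y → Y · (1 + 0.4)^6
     ≈ Y · 7.5295

Percentage change = ((1 + 0.4)^6 − 1) × 100% ≈ 653.0%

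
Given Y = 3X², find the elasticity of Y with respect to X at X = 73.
Elasticity = 2

Elasticity = (dY/dX) · (X/Y)

dY/dX = 6·X
At X = 73: dY/dX = 438, Y = 15987

Elasticity = 438 · (73 / 15987) = 2

Interpretation: for a small percentage change in X, the percentage change in Y is approximately 2.00 times as large.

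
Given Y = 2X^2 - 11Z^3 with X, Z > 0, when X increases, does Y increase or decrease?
Y increases

Taking the partial derivative:
∂Y/∂X = 4X

∂Y/∂X = 4X > 0 (assuming positive values)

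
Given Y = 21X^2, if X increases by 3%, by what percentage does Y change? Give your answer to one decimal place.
6.1%

For Y = 21X^2:
If X → X(1 + 0.03)
Then Y → Y · (1 + 0.03)^2
     = Y · 1.0609

Percentage change = ((1 + 0.03)^2 − 1) × 100% ≈ 6.1%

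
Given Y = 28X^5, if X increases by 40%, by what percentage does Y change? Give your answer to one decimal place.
437.8%

For Y = 28X^5:
If X → X(1 + 0.4)
Then Y → Y · (1 + 0.4)^5
     ≈ Y · 5.3782

Percentage change = ((1 + 0.4)^5 − 1) × 100% ≈ 437.8%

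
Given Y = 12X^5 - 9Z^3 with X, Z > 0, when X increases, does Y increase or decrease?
Y increases

Taking the partial derivative:
∂Y/∂X = 60X^4

∂Y/∂X = 60X^4 > 0 (assuming positive values)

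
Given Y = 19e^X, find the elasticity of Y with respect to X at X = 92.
Elasticity = 92

Elasticity = (dY/dX) · (X/Y)

dY/dX = 19·e^X
At X = 92: dY/dX = 19·e^92, Y = 19·e^92

Elasticity = (19·e^92) · (92 / (19·e^92)) = 92

Interpretation: for a small percentage change in X, the percentage change in Y is approximately 92.00 times as large.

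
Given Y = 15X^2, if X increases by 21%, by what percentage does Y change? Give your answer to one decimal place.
46.4%

For Y = 15X^2:
If X → X(1 + 0.21)
Then Y → Y · (1 + 0.21)^2
     = Y · 1.4641

Percentage change = ((1 + 0.21)^2 − 1) × 100% ≈ 46.4%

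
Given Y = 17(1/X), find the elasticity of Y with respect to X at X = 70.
Elasticity = -1

Elasticity = (dY/dX) · (X/Y)

dY/dX = -17/X²
At X = 70: dY/dX = -17/4900, Y = 17/70

Elasticity = (-17/4900) · (70 / (17/70)) = -1

Interpretation: for a small percentage change in X, the percentage change in Y is approximately -1.00 times as large.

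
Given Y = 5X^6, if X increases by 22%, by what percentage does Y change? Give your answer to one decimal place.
229.7%

For Y = 5X^6:
If X → X(1 + 0.22)
Then Y → Y · (1 + 0.22)^6
     ≈ Y · 3.2973

Percentage change = ((1 + 0.22)^6 − 1) × 100% ≈ 229.7%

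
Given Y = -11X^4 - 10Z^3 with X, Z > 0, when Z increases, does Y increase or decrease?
Y decreases

Taking the partial derivative:
∂Y/∂Z = -30Z^2

∂Y/∂Z = -30Z^2 < 0 (assuming positive values)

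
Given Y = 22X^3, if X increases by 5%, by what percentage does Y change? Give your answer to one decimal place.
15.8%

For Y = 22X^3:
If X → X(1 + 0.05)
Then Y → Y · (1 + 0.05)^3
     ≈ Y · 1.1576

Percentage change = ((1 + 0.05)^3 − 1) × 100% ≈ 15.8%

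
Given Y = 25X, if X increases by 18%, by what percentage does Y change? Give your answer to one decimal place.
18.0%

For Y = 25X:
If X → X(1 + 0.18)
Then Y → Y · (1 + 0.18)^1
     = Y · 1.1800

Percentage change = ((1 + 0.18)^1 − 1) × 100% = 18.0%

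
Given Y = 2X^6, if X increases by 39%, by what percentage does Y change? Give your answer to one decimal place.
621.3%

For Y = 2X^6:
If X → X(1 + 0.39)
Then Y → Y · (1 + 0.39)^6
     ≈ Y · 7.2125

Percentage change = ((1 + 0.39)^6 − 1) × 100% ≈ 621.3%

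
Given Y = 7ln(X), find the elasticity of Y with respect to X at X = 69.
Elasticity = 1/ln(69) ≈ 0.2362

Elasticity = (dY/dX) · (X/Y)

dY/dX = 7/X
At X = 69: dY/dX = 7/69, Y = 7·ln(69)

Elasticity = (7/69) · (69 / (7·ln(69))) = 1/ln(69) ≈ 0.2362

Interpretation: for a small percentage change in X, the percentage change in Y is approximately 0.24 times as large.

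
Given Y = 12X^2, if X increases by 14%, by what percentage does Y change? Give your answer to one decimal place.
30.0%

For Y = 12X^2:
If X → X(1 + 0.14)
Then Y → Y · (1 + 0.14)^2
     = Y · 1.2996

Percentage change = ((1 + 0.14)^2 − 1) × 100% ≈ 30.0%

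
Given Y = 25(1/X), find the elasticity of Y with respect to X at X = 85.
Elasticity = -1

Elasticity = (dY/dX) · (X/Y)

dY/dX = -25/X²
At X = 85: dY/dX = -1/289, Y = 5/17

Elasticity = (-1/289) · (85 / (5/17)) = -1

Interpretation: for a small percentage change in X, the percentage change in Y is approximately -1.00 times as large.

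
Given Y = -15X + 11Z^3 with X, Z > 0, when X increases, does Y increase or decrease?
Y decreases

Taking the partial derivative:
∂Y/∂X = -15

∂Y/∂X = -15 < 0 (assuming positive values)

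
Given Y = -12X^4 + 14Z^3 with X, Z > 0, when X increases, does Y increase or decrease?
Y decreases

Taking the partial derivative:
∂Y/∂X = -48X^3

∂Y/∂X = -48X^3 < 0 (assuming positive values)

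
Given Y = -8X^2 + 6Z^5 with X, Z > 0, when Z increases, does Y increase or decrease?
Y increases

Taking the partial derivative:
∂Y/∂Z = 30Z^4

∂Y/∂Z = 30Z^4 > 0 (assuming positive values)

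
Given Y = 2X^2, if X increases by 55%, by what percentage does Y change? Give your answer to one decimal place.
140.3%

For Y = 2X^2:
If X → X(1 + 0.55)
Then Y → Y · (1 + 0.55)^2
     = Y · 2.4025

Percentage change = ((1 + 0.55)^2 − 1) × 100% ≈ 140.3%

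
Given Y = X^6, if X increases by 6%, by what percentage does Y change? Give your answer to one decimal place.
41.9%

For Y = X^6:
If X → X(1 + 0.06)
Then Y → Y · (1 + 0.06)^6
     ≈ Y · 1.4185

Percentage change = ((1 + 0.06)^6 − 1) × 100% ≈ 41.9%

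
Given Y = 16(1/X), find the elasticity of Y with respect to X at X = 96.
Elasticity = -1

Elasticity = (dY/dX) · (X/Y)

dY/dX = -16/X²
At X = 96: dY/dX = -1/576, Y = 1/6

Elasticity = (-1/576) · (96 / (1/6)) = -1

Interpretation: for a small percentage change in X, the percentage change in Y is approximately -1.00 times as large.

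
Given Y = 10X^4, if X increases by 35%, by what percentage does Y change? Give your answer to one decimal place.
232.2%

For Y = 10X^4:
If X → X(1 + 0.35)
Then Y → Y · (1 + 0.35)^4
     ≈ Y · 3.3215

Percentage change = ((1 + 0.35)^4 − 1) × 100% ≈ 232.2%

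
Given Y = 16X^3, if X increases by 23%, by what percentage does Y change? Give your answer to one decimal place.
86.1%

For Y = 16X^3:
If X → X(1 + 0.23)
Then Y → Y · (1 + 0.23)^3
     ≈ Y · 1.8609

Percentage change = ((1 + 0.23)^3 − 1) × 100% ≈ 86.1%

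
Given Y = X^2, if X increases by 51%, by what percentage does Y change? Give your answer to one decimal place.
128.0%

For Y = X^2:
If X → X(1 + 0.51)
Then Y → Y · (1 + 0.51)^2
     = Y · 2.2801

Percentage change = ((1 + 0.51)^2 − 1) × 100% ≈ 128.0%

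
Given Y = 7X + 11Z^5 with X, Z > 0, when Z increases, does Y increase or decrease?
Y increases

Taking the partial derivative:
∂Y/∂Z = 55Z^4

∂Y/∂Z = 55Z^4 > 0 (assuming positive values)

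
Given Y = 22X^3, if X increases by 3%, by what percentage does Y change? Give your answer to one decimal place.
9.3%

For Y = 22X^3:
If X → X(1 + 0.03)
Then Y → Y · (1 + 0.03)^3
     ≈ Y · 1.0927

Percentage change = ((1 + 0.03)^3 − 1) × 100% ≈ 9.3%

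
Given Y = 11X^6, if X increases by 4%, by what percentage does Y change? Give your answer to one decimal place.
26.5%

For Y = 11X^6:
If X → X(1 + 0.04)
Then Y → Y · (1 + 0.04)^6
     ≈ Y · 1.2653

Percentage change = ((1 + 0.04)^6 − 1) × 100% ≈ 26.5%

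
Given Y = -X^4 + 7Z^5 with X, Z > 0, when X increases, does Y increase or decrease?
Y decreases

Taking the partial derivative:
∂Y/∂X = -4X^3

∂Y/∂X = -4X^3 < 0 (assuming positive values)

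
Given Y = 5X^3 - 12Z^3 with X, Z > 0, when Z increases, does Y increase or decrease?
Y decreases

Taking the partial derivative:
∂Y/∂Z = -36Z^2

∂Y/∂Z = -36Z^2 < 0 (assuming positive values)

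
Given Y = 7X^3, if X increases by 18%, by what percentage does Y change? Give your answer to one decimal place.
64.3%

For Y = 7X^3:
If X → X(1 + 0.18)
Then Y → Y · (1 + 0.18)^3
     ≈ Y · 1.6430

Percentage change = ((1 + 0.18)^3 − 1) × 100% ≈ 64.3%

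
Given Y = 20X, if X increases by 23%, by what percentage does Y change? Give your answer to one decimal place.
23.0%

For Y = 20X:
If X → X(1 + 0.23)
Then Y → Y · (1 + 0.23)^1
     = Y · 1.2300

Percentage change = ((1 + 0.23)^1 − 1) × 100% = 23.0%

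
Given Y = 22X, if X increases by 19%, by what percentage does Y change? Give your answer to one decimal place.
19.0%

For Y = 22X:
If X → X(1 + 0.19)
Then Y → Y · (1 + 0.19)^1
     = Y · 1.1900

Percentage change = ((1 + 0.19)^1 − 1) × 100% = 19.0%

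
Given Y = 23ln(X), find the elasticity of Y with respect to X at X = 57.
Elasticity = 1/ln(57) ≈ 0.2473

Elasticity = (dY/dX) · (X/Y)

dY/dX = 23/X
At X = 57: dY/dX = 23/57, Y = 23·ln(57)

Elasticity = (23/57) · (57 / (23·ln(57))) = 1/ln(57) ≈ 0.2473

Interpretation: for a small percentage change in X, the percentage change in Y is approximately 0.25 times as large.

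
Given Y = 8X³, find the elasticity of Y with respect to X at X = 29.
Elasticity = 3

Elasticity = (dY/dX) · (X/Y)

dY/dX = 24·X²
At X = 29: dY/dX = 20184, Y = 195112

Elasticity = 20184 · (29 / 195112) = 3

Interpretation: for a small percentage change in X, the percentage change in Y is approximately 3.00 times as large.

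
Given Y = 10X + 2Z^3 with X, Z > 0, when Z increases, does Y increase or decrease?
Y increases

Taking the partial derivative:
∂Y/∂Z = 6Z^2

∂Y/∂Z = 6Z^2 > 0 (assuming positive values)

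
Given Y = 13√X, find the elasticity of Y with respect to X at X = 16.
Elasticity = 1/2

Elasticity = (dY/dX) · (X/Y)

dY/dX = 13/(2·√X)
At X = 16: dY/dX = 13/8, Y = 52

Elasticity = (13/8) · (16 / 52) = 1/2

Interpretation: for a small percentage change in X, the percentage change in Y is approximately 0.50 times as large.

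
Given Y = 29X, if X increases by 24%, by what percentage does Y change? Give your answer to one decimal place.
24.0%

For Y = 29X:
If X → X(1 + 0.24)
Then Y → Y · (1 + 0.24)^1
     = Y · 1.2400

Percentage change = ((1 + 0.24)^1 − 1) × 100% = 24.0%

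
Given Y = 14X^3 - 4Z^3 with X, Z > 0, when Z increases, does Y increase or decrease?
Y decreases

Taking the partial derivative:
∂Y/∂Z = -12Z^2

∂Y/∂Z = -12Z^2 < 0 (assuming positive values)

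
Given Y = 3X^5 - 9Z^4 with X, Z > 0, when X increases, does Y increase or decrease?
Y increases

Taking the partial derivative:
∂Y/∂X = 15X^4

∂Y/∂X = 15X^4 > 0 (assuming positive values)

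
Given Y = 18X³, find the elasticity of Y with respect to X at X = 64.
Elasticity = 3

Elasticity = (dY/dX) · (X/Y)

dY/dX = 54·X²
At X = 64: dY/dX = 221184, Y = 4718592

Elasticity = 221184 · (64 / 4718592) = 3

Interpretation: for a small percentage change in X, the percentage change in Y is approximately 3.00 times as large.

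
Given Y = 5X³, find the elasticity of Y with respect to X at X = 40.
Elasticity = 3

Elasticity = (dY/dX) · (X/Y)

dY/dX = 15·X²
At X = 40: dY/dX = 24000, Y = 320000

Elasticity = 24000 · (40 / 320000) = 3

Interpretation: for a small percentage change in X, the percentage change in Y is approximately 3.00 times as large.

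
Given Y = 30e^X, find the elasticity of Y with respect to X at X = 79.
Elasticity = 79

Elasticity = (dY/dX) · (X/Y)

dY/dX = 30·e^X
At X = 79: dY/dX = 30·e^79, Y = 30·e^79

Elasticity = (30·e^79) · (79 / (30·e^79)) = 79

Interpretation: for a small percentage change in X, the percentage change in Y is approximately 79.00 times as large.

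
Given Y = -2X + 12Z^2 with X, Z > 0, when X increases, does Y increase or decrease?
Y decreases

Taking the partial derivative:
∂Y/∂X = -2

∂Y/∂X = -2 < 0 (assuming positive values)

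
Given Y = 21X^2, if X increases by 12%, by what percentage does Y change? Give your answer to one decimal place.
25.4%

For Y = 21X^2:
If X → X(1 + 0.12)
Then Y → Y · (1 + 0.12)^2
     = Y · 1.2544

Percentage change = ((1 + 0.12)^2 − 1) × 100% ≈ 25.4%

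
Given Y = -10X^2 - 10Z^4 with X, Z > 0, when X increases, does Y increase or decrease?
Y decreases

Taking the partial derivative:
∂Y/∂X = -20X

∂Y/∂X = -20X < 0 (assuming positive values)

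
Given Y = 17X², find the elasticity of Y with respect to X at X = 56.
Elasticity = 2

Elasticity = (dY/dX) · (X/Y)

dY/dX = 34·X
At X = 56: dY/dX = 1904, Y = 53312

Elasticity = 1904 · (56 / 53312) = 2

Interpretation: for a small percentage change in X, the percentage change in Y is approximately 2.00 times as large.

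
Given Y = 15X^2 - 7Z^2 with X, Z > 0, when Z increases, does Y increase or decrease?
Y decreases

Taking the partial derivative:
∂Y/∂Z = -14Z

∂Y/∂Z = -14Z < 0 (assuming positive values)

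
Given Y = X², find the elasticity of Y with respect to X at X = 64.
Elasticity = 2

Elasticity = (dY/dX) · (X/Y)

dY/dX = 2·X
At X = 64: dY/dX = 128, Y = 4096

Elasticity = 128 · (64 / 4096) = 2

Interpretation: for a small percentage change in X, the percentage change in Y is approximately 2.00 times as large.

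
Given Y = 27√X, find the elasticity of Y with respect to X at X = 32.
Elasticity = 1/2

Elasticity = (dY/dX) · (X/Y)

dY/dX = 27/(2·√X)
At X = 32: dY/dX = 27·√2/16, Y = 108·√2

Elasticity = (27·√2/16) · (32 / (108·√2)) = 1/2

Interpretation: for a small percentage change in X, the percentage change in Y is approximately 0.50 times as large.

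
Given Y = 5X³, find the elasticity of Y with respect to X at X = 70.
Elasticity = 3

Elasticity = (dY/dX) · (X/Y)

dY/dX = 15·X²
At X = 70: dY/dX = 73500, Y = 1715000

Elasticity = 73500 · (70 / 1715000) = 3

Interpretation: for a small percentage change in X, the percentage change in Y is approximately 3.00 times as large.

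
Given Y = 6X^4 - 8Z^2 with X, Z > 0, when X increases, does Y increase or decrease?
Y increases

Taking the partial derivative:
∂Y/∂X = 24X^3

∂Y/∂X = 24X^3 > 0 (assuming positive values)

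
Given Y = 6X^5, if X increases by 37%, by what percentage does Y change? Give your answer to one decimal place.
382.6%

For Y = 6X^5:
If X → X(1 + 0.37)
Then Y → Y · (1 + 0.37)^5
     ≈ Y · 4.8262

Percentage change = ((1 + 0.37)^5 − 1) × 100% ≈ 382.6%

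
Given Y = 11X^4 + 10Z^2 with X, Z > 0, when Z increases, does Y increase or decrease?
Y increases

Taking the partial derivative:
∂Y/∂Z = 20Z

∂Y/∂Z = 20Z > 0 (assuming positive values)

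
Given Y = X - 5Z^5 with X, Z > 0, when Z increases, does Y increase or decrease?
Y decreases

Taking the partial derivative:
∂Y/∂Z = -25Z^4

∂Y/∂Z = -25Z^4 < 0 (assuming positive values)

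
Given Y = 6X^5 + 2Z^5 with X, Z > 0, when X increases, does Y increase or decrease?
Y increases

Taking the partial derivative:
∂Y/∂X = 30X^4

∂Y/∂X = 30X^4 > 0 (assuming positive values)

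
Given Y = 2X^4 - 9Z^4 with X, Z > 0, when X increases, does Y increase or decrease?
Y increases

Taking the partial derivative:
∂Y/∂X = 8X^3

∂Y/∂X = 8X^3 > 0 (assuming positive values)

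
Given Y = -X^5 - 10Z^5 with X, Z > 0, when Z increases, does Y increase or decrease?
Y decreases

Taking the partial derivative:
∂Y/∂Z = -50Z^4

∂Y/∂Z = -50Z^4 < 0 (assuming positive values)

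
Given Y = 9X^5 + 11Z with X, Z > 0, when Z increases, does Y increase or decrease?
Y increases

Taking the partial derivative:
∂Y/∂Z = 11

∂Y/∂Z = 11 > 0 (assuming positive values)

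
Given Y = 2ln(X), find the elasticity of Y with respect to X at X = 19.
Elasticity = 1/ln(19) ≈ 0.3396

Elasticity = (dY/dX) · (X/Y)

dY/dX = 2/X
At X = 19: dY/dX = 2/19, Y = 2·ln(19)

Elasticity = (2/19) · (19 / (2·ln(19))) = 1/ln(19) ≈ 0.3396

Interpretation: for a small percentage change in X, the percentage change in Y is approximately 0.34 times as large.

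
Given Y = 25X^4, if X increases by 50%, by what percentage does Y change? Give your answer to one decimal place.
406.3%

For Y = 25X^4:
If X → X(1 + 0.5)
Then Y → Y · (1 + 0.5)^4
     = Y · 5.0625

Percentage change = ((1 + 0.5)^4 − 1) × 100% ≈ 406.3%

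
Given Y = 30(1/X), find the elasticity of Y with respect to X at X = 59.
Elasticity = -1

Elasticity = (dY/dX) · (X/Y)

dY/dX = -30/X²
At X = 59: dY/dX = -30/3481, Y = 30/59

Elasticity = (-30/3481) · (59 / (30/59)) = -1

Interpretation: for a small percentage change in X, the percentage change in Y is approximately -1.00 times as large.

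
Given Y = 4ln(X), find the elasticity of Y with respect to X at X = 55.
Elasticity = 1/ln(55) ≈ 0.2495

Elasticity = (dY/dX) · (X/Y)

dY/dX = 4/X
At X = 55: dY/dX = 4/55, Y = 4·ln(55)

Elasticity = (4/55) · (55 / (4·ln(55))) = 1/ln(55) ≈ 0.2495

Interpretation: for a small percentage change in X, the percentage change in Y is approximately 0.25 times as large.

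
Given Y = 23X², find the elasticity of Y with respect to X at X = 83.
Elasticity = 2

Elasticity = (dY/dX) · (X/Y)

dY/dX = 46·X
At X = 83: dY/dX = 3818, Y = 158447

Elasticity = 3818 · (83 / 158447) = 2

Interpretation: for a small percentage change in X, the percentage change in Y is approximately 2.00 times as large.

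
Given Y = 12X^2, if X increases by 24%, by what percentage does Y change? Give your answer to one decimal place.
53.8%

For Y = 12X^2:
If X → X(1 + 0.24)
Then Y → Y · (1 + 0.24)^2
     = Y · 1.5376

Percentage change = ((1 + 0.24)^2 − 1) × 100% ≈ 53.8%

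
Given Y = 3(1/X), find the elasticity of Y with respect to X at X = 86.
Elasticity = -1

Elasticity = (dY/dX) · (X/Y)

dY/dX = -3/X²
At X = 86: dY/dX = -3/7396, Y = 3/86

Elasticity = (-3/7396) · (86 / (3/86)) = -1

Interpretation: for a small percentage change in X, the percentage change in Y is approximately -1.00 times as large.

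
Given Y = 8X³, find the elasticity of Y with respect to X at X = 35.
Elasticity = 3

Elasticity = (dY/dX) · (X/Y)

dY/dX = 24·X²
At X = 35: dY/dX = 29400, Y = 343000

Elasticity = 29400 · (35 / 343000) = 3

Interpretation: for a small percentage change in X, the percentage change in Y is approximately 3.00 times as large.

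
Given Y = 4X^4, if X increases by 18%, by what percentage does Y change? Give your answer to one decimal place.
93.9%

For Y = 4X^4:
If X → X(1 + 0.18)
Then Y → Y · (1 + 0.18)^4
     ≈ Y · 1.9388

Percentage change = ((1 + 0.18)^4 − 1) × 100% ≈ 93.9%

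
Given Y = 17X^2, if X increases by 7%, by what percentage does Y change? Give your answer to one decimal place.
14.5%

For Y = 17X^2:
If X → X(1 + 0.07)
Then Y → Y · (1 + 0.07)^2
     = Y · 1.1449

Percentage change = ((1 + 0.07)^2 − 1) × 100% ≈ 14.5%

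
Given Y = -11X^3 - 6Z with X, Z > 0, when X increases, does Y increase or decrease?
Y decreases

Taking the partial derivative:
∂Y/∂X = -33X^2

∂Y/∂X = -33X^2 < 0 (assuming positive values)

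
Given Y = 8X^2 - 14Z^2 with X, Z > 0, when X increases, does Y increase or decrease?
Y increases

Taking the partial derivative:
∂Y/∂X = 16X

∂Y/∂X = 16X > 0 (assuming positive values)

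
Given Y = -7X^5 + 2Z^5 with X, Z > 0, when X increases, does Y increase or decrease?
Y decreases

Taking the partial derivative:
∂Y/∂X = -35X^4

∂Y/∂X = -35X^4 < 0 (assuming positive values)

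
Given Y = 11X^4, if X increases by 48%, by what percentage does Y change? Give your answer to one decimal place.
379.8%

For Y = 11X^4:
If X → X(1 + 0.48)
Then Y → Y · (1 + 0.48)^4
     ≈ Y · 4.7979

Percentage change = ((1 + 0.48)^4 − 1) × 100% ≈ 379.8%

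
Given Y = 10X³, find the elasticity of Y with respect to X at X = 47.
Elasticity = 3

Elasticity = (dY/dX) · (X/Y)

dY/dX = 30·X²
At X = 47: dY/dX = 66270, Y = 1038230

Elasticity = 66270 · (47 / 1038230) = 3

Interpretation: for a small percentage change in X, the percentage change in Y is approximately 3.00 times as large.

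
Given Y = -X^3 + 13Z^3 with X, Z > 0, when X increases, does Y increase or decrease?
Y decreases

Taking the partial derivative:
∂Y/∂X = -3X^2

∂Y/∂X = -3X^2 < 0 (assuming positive values)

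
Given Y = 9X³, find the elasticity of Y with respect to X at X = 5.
Elasticity = 3

Elasticity = (dY/dX) · (X/Y)

dY/dX = 27·X²
At X = 5: dY/dX = 675, Y = 1125

Elasticity = 675 · (5 / 1125) = 3

Interpretation: for a small percentage change in X, the percentage change in Y is approximately 3.00 times as large.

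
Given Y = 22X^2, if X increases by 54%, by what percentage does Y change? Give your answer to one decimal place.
137.2%

For Y = 22X^2:
If X → X(1 + 0.54)
Then Y → Y · (1 + 0.54)^2
     = Y · 2.3716

Percentage change = ((1 + 0.54)^2 − 1) × 100% ≈ 137.2%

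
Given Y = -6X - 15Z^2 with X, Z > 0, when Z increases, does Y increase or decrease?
Y decreases

Taking the partial derivative:
∂Y/∂Z = -30Z

∂Y/∂Z = -30Z < 0 (assuming positive values)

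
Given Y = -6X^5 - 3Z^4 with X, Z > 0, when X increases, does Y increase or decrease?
Y decreases

Taking the partial derivative:
∂Y/∂X = -30X^4

∂Y/∂X = -30X^4 < 0 (assuming positive values)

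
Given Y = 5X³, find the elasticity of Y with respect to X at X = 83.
Elasticity = 3

Elasticity = (dY/dX) · (X/Y)

dY/dX = 15·X²
At X = 83: dY/dX = 103335, Y = 2858935

Elasticity = 103335 · (83 / 2858935) = 3

Interpretation: for a small percentage change in X, the percentage change in Y is approximately 3.00 times as large.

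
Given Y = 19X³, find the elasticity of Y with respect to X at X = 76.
Elasticity = 3

Elasticity = (dY/dX) · (X/Y)

dY/dX = 57·X²
At X = 76: dY/dX = 329232, Y = 8340544

Elasticity = 329232 · (76 / 8340544) = 3

Interpretation: for a small percentage change in X, the percentage change in Y is approximately 3.00 times as large.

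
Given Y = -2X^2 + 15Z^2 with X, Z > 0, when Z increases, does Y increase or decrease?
Y increases

Taking the partial derivative:
∂Y/∂Z = 30Z

∂Y/∂Z = 30Z > 0 (assuming positive values)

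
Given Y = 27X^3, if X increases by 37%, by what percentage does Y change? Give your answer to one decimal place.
157.1%

For Y = 27X^3:
If X → X(1 + 0.37)
Then Y → Y · (1 + 0.37)^3
     ≈ Y · 2.5714

Percentage change = ((1 + 0.37)^3 − 1) × 100% ≈ 157.1%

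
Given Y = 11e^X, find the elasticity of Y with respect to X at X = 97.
Elasticity = 97

Elasticity = (dY/dX) · (X/Y)

dY/dX = 11·e^X
At X = 97: dY/dX = 11·e^97, Y = 11·e^97

Elasticity = (11·e^97) · (97 / (11·e^97)) = 97

Interpretation: for a small percentage change in X, the percentage change in Y is approximately 97.00 times as large.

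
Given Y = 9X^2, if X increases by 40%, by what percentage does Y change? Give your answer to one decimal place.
96.0%

For Y = 9X^2:
If X → X(1 + 0.4)
Then Y → Y · (1 + 0.4)^2
     = Y · 1.9600

Percentage change = ((1 + 0.4)^2 − 1) × 100% = 96.0%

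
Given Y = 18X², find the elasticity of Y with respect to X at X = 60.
Elasticity = 2

Elasticity = (dY/dX) · (X/Y)

dY/dX = 36·X
At X = 60: dY/dX = 2160, Y = 64800

Elasticity = 2160 · (60 / 64800) = 2

Interpretation: for a small percentage change in X, the percentage change in Y is approximately 2.00 times as large.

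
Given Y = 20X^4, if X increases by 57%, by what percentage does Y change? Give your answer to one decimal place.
507.6%

For Y = 20X^4:
If X → X(1 + 0.57)
Then Y → Y · (1 + 0.57)^4
     ≈ Y · 6.0757

Percentage change = ((1 + 0.57)^4 − 1) × 100% ≈ 507.6%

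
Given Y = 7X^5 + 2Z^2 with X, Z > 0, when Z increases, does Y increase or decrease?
Y increases

Taking the partial derivative:
∂Y/∂Z = 4Z

∂Y/∂Z = 4Z > 0 (assuming positive values)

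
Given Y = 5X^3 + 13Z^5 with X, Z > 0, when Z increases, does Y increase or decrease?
Y increases

Taking the partial derivative:
∂Y/∂Z = 65Z^4

∂Y/∂Z = 65Z^4 > 0 (assuming positive values)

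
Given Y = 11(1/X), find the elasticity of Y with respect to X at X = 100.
Elasticity = -1

Elasticity = (dY/dX) · (X/Y)

dY/dX = -11/X²
At X = 100: dY/dX = -11/10000, Y = 11/100

Elasticity = (-11/10000) · (100 / (11/100)) = -1

Interpretation: for a small percentage change in X, the percentage change in Y is approximately -1.00 times as large.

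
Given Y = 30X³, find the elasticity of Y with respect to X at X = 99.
Elasticity = 3

Elasticity = (dY/dX) · (X/Y)

dY/dX = 90·X²
At X = 99: dY/dX = 882090, Y = 29108970

Elasticity = 882090 · (99 / 29108970) = 3

Interpretation: for a small percentage change in X, the percentage change in Y is approximately 3.00 times as large.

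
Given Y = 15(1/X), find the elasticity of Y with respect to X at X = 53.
Elasticity = -1

Elasticity = (dY/dX) · (X/Y)

dY/dX = -15/X²
At X = 53: dY/dX = -15/2809, Y = 15/53

Elasticity = (-15/2809) · (53 / (15/53)) = -1

Interpretation: for a small percentage change in X, the percentage change in Y is approximately -1.00 times as large.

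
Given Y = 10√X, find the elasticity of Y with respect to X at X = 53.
Elasticity = 1/2

Elasticity = (dY/dX) · (X/Y)

dY/dX = 5/√X
At X = 53: dY/dX = 5·√53/53, Y = 10·√53

Elasticity = (5·√53/53) · (53 / (10·√53)) = 1/2

Interpretation: for a small percentage change in X, the percentage change in Y is approximately 0.50 times as large.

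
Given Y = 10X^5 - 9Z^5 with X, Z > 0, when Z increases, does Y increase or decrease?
Y decreases

Taking the partial derivative:
∂Y/∂Z = -45Z^4

∂Y/∂Z = -45Z^4 < 0 (assuming positive values)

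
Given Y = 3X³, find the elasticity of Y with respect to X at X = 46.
Elasticity = 3

Elasticity = (dY/dX) · (X/Y)

dY/dX = 9·X²
At X = 46: dY/dX = 19044, Y = 292008

Elasticity = 19044 · (46 / 292008) = 3

Interpretation: for a small percentage change in X, the percentage change in Y is approximately 3.00 times as large.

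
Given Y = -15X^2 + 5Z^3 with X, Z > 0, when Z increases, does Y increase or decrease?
Y increases

Taking the partial derivative:
∂Y/∂Z = 15Z^2

∂Y/∂Z = 15Z^2 > 0 (assuming positive values)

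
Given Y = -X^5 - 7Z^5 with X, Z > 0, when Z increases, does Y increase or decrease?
Y decreases

Taking the partial derivative:
∂Y/∂Z = -35Z^4

∂Y/∂Z = -35Z^4 < 0 (assuming positive values)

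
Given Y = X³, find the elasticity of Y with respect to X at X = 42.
Elasticity = 3

Elasticity = (dY/dX) · (X/Y)

dY/dX = 3·X²
At X = 42: dY/dX = 5292, Y = 74088

Elasticity = 5292 · (42 / 74088) = 3

Interpretation: for a small percentage change in X, the percentage change in Y is approximately 3.00 times as large.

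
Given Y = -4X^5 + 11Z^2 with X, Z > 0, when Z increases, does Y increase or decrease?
Y increases

Taking the partial derivative:
∂Y/∂Z = 22Z

∂Y/∂Z = 22Z > 0 (assuming positive values)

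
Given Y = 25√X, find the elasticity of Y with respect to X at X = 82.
Elasticity = 1/2

Elasticity = (dY/dX) · (X/Y)

dY/dX = 25/(2·√X)
At X = 82: dY/dX = 25·√82/164, Y = 25·√82

Elasticity = (25·√82/164) · (82 / (25·√82)) = 1/2

Interpretation: for a small percentage change in X, the percentage change in Y is approximately 0.50 times as large.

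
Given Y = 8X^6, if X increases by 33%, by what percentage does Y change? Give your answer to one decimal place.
453.5%

For Y = 8X^6:
If X → X(1 + 0.33)
Then Y → Y · (1 + 0.33)^6
     ≈ Y · 5.5349

Percentage change = ((1 + 0.33)^6 − 1) × 100% ≈ 453.5%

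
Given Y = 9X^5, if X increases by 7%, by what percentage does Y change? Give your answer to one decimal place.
40.3%

For Y = 9X^5:
If X → X(1 + 0.07)
Then Y → Y · (1 + 0.07)^5
     ≈ Y · 1.4026

Percentage change = ((1 + 0.07)^5 − 1) × 100% ≈ 40.3%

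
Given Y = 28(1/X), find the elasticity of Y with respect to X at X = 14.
Elasticity = -1

Elasticity = (dY/dX) · (X/Y)

dY/dX = -28/X²
At X = 14: dY/dX = -1/7, Y = 2

Elasticity = (-1/7) · (14 / 2) = -1

Interpretation: for a small percentage change in X, the percentage change in Y is approximately -1.00 times as large.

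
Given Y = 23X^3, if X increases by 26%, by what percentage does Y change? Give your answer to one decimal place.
100.0%

For Y = 23X^3:
If X → X(1 + 0.26)
Then Y → Y · (1 + 0.26)^3
     ≈ Y · 2.0004

Percentage change = ((1 + 0.26)^3 − 1) × 100% ≈ 100.0%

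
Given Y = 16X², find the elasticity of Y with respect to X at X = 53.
Elasticity = 2

Elasticity = (dY/dX) · (X/Y)

dY/dX = 32·X
At X = 53: dY/dX = 1696, Y = 44944

Elasticity = 1696 · (53 / 44944) = 2

Interpretation: for a small percentage change in X, the percentage change in Y is approximately 2.00 times as large.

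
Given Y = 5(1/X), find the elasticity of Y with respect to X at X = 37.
Elasticity = -1

Elasticity = (dY/dX) · (X/Y)

dY/dX = -5/X²
At X = 37: dY/dX = -5/1369, Y = 5/37

Elasticity = (-5/1369) · (37 / (5/37)) = -1

Interpretation: for a small percentage change in X, the percentage change in Y is approximately -1.00 times as large.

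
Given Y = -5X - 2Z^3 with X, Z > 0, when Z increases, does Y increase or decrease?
Y decreases

Taking the partial derivative:
∂Y/∂Z = -6Z^2

∂Y/∂Z = -6Z^2 < 0 (assuming positive values)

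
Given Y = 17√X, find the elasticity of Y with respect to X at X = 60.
Elasticity = 1/2

Elasticity = (dY/dX) · (X/Y)

dY/dX = 17/(2·√X)
At X = 60: dY/dX = 17·√15/60, Y = 34·√15

Elasticity = (17·√15/60) · (60 / (34·√15)) = 1/2

Interpretation: for a small percentage change in X, the percentage change in Y is approximately 0.50 times as large.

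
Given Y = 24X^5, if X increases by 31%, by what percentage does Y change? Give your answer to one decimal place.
285.8%

For Y = 24X^5:
If X → X(1 + 0.31)
Then Y → Y · (1 + 0.31)^5
     ≈ Y · 3.8579

Percentage change = ((1 + 0.31)^5 − 1) × 100% ≈ 285.8%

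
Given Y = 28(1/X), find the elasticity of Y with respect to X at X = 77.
Elasticity = -1

Elasticity = (dY/dX) · (X/Y)

dY/dX = -28/X²
At X = 77: dY/dX = -4/847, Y = 4/11

Elasticity = (-4/847) · (77 / (4/11)) = -1

Interpretation: for a small percentage change in X, the percentage change in Y is approximately -1.00 times as large.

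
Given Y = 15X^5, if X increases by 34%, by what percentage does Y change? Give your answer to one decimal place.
332.0%

For Y = 15X^5:
If X → X(1 + 0.34)
Then Y → Y · (1 + 0.34)^5
     ≈ Y · 4.3204

Percentage change = ((1 + 0.34)^5 − 1) × 100% ≈ 332.0%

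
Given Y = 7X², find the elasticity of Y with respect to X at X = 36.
Elasticity = 2

Elasticity = (dY/dX) · (X/Y)

dY/dX = 14·X
At X = 36: dY/dX = 504, Y = 9072

Elasticity = 504 · (36 / 9072) = 2

Interpretation: for a small percentage change in X, the percentage change in Y is approximately 2.00 times as large.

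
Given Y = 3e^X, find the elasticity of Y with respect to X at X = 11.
Elasticity = 11

Elasticity = (dY/dX) · (X/Y)

dY/dX = 3·e^X
At X = 11: dY/dX = 3·e^11, Y = 3·e^11

Elasticity = (3·e^11) · (11 / (3·e^11)) = 11

Interpretation: for a small percentage change in X, the percentage change in Y is approximately 11.00 times as large.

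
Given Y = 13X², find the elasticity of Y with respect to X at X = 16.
Elasticity = 2

Elasticity = (dY/dX) · (X/Y)

dY/dX = 26·X
At X = 16: dY/dX = 416, Y = 3328

Elasticity = 416 · (16 / 3328) = 2

Interpretation: for a small percentage change in X, the percentage change in Y is approximately 2.00 times as large.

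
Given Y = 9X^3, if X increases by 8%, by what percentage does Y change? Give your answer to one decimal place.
26.0%

For Y = 9X^3:
If X → X(1 + 0.08)
Then Y → Y · (1 + 0.08)^3
     ≈ Y · 1.2597

Percentage change = ((1 + 0.08)^3 − 1) × 100% ≈ 26.0%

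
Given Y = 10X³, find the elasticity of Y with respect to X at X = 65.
Elasticity = 3

Elasticity = (dY/dX) · (X/Y)

dY/dX = 30·X²
At X = 65: dY/dX = 126750, Y = 2746250

Elasticity = 126750 · (65 / 2746250) = 3

Interpretation: for a small percentage change in X, the percentage change in Y is approximately 3.00 times as large.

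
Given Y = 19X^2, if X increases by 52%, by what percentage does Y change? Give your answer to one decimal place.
131.0%

For Y = 19X^2:
If X → X(1 + 0.52)
Then Y → Y · (1 + 0.52)^2
     = Y · 2.3104

Percentage change = ((1 + 0.52)^2 − 1) × 100% ≈ 131.0%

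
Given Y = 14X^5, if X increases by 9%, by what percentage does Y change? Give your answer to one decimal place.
53.9%

For Y = 14X^5:
If X → X(1 + 0.09)
Then Y → Y · (1 + 0.09)^5
     ≈ Y · 1.5386

Percentage change = ((1 + 0.09)^5 − 1) × 100% ≈ 53.9%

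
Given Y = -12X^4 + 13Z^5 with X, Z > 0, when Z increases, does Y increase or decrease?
Y increases

Taking the partial derivative:
∂Y/∂Z = 65Z^4

∂Y/∂Z = 65Z^4 > 0 (assuming positive values)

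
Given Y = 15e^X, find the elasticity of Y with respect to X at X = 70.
Elasticity = 70

Elasticity = (dY/dX) · (X/Y)

dY/dX = 15·e^X
At X = 70: dY/dX = 15·e^70, Y = 15·e^70

Elasticity = (15·e^70) · (70 / (15·e^70)) = 70

Interpretation: for a small percentage change in X, the percentage change in Y is approximately 70.00 times as large.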